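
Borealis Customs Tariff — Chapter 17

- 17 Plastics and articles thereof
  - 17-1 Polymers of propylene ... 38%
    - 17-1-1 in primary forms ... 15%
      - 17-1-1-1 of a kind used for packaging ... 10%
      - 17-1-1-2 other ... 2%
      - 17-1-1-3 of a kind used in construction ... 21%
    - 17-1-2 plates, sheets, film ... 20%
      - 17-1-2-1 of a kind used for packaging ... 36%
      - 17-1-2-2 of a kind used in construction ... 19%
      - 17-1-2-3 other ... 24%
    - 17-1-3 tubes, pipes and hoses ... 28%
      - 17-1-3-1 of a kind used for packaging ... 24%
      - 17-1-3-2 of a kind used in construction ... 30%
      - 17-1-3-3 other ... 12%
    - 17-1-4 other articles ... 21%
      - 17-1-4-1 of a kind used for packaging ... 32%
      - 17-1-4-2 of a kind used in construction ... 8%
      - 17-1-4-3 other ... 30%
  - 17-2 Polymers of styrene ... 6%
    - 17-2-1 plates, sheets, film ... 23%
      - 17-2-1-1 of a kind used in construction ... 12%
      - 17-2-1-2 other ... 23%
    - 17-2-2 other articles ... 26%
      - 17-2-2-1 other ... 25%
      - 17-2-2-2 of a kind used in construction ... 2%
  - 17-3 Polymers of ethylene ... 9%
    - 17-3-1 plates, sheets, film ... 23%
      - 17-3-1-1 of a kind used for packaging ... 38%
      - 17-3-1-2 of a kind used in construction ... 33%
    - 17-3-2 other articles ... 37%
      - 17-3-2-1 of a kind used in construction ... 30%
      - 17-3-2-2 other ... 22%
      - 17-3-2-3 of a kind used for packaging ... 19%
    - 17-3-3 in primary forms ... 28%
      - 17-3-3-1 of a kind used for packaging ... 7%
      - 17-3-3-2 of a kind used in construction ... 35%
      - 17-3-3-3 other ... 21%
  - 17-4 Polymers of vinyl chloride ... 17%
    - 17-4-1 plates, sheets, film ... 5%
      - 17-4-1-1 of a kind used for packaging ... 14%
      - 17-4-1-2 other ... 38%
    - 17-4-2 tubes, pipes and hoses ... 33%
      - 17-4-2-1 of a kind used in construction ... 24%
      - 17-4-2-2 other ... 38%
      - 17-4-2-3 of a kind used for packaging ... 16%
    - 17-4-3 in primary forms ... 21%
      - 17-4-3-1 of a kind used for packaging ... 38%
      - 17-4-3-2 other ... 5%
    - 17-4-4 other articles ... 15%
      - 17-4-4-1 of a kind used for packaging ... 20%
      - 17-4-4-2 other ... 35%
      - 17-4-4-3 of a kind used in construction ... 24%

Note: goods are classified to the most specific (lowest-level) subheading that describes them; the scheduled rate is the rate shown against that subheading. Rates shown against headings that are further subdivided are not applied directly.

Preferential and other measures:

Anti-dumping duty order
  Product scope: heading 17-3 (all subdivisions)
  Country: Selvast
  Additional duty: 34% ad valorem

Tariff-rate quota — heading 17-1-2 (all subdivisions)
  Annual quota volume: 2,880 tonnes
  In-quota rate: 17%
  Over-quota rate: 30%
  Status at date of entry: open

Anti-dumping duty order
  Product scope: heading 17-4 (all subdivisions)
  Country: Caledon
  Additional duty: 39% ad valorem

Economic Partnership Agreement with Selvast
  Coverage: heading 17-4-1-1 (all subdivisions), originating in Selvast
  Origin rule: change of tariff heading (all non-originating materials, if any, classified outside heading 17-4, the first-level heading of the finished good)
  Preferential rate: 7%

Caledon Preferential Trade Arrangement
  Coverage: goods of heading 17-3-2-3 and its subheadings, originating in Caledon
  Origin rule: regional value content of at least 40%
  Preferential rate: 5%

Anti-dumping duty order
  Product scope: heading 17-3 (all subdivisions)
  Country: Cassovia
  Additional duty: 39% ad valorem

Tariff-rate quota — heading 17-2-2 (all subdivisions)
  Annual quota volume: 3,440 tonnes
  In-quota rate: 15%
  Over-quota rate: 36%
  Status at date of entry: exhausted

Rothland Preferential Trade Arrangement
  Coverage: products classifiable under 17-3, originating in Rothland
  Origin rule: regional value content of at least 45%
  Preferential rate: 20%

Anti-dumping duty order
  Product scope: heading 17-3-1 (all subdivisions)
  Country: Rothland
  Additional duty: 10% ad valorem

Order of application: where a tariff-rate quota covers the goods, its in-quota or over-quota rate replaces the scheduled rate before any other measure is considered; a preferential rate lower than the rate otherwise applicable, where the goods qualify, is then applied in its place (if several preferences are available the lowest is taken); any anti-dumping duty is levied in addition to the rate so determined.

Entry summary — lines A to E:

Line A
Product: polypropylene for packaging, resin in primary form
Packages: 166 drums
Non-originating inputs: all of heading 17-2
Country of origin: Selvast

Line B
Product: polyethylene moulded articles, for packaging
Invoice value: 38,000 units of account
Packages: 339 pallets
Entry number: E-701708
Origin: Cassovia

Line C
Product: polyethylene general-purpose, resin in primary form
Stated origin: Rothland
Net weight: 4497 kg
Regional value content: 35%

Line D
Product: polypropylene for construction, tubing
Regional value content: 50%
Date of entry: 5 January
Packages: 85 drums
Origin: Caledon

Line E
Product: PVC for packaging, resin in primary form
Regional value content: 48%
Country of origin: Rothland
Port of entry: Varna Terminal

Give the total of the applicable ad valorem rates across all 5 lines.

157%

Line A: polypropylene → 17-1; resin in primary form → 17-1-1; for packaging → 17-1-1-1. Scheduled 10%. Selvast agreement on 17-4-1-1: 17-1-1-1 not covered. → 10%.
Line B: polyethylene → 17-3; moulded articles → 17-3-2; for packaging → 17-3-2-3. Scheduled 19%. anti-dumping (Cassovia, 17-3): +39%; total 19% + 39% = 58%. → 58%.
Line C: polyethylene → 17-3; resin in primary form → 17-3-3; general-purpose → 17-3-3-3. Scheduled 21%. Rothland agreement on 17-3: RVC < 45%. → 21%.
Line D: polypropylene → 17-1; tubing → 17-1-3; for construction → 17-1-3-2. Scheduled 30%. Caledon agreement on 17-3-2-3: 17-1-3-2 not covered. → 30%.
Line E: PVC → 17-4; resin in primary form → 17-4-3; for packaging → 17-4-3-1. Scheduled 38%. Rothland agreement on 17-3: 17-4-3-1 not covered. → 38%.
Sum: 10% + 58% + 21% + 30% + 38% = 157%.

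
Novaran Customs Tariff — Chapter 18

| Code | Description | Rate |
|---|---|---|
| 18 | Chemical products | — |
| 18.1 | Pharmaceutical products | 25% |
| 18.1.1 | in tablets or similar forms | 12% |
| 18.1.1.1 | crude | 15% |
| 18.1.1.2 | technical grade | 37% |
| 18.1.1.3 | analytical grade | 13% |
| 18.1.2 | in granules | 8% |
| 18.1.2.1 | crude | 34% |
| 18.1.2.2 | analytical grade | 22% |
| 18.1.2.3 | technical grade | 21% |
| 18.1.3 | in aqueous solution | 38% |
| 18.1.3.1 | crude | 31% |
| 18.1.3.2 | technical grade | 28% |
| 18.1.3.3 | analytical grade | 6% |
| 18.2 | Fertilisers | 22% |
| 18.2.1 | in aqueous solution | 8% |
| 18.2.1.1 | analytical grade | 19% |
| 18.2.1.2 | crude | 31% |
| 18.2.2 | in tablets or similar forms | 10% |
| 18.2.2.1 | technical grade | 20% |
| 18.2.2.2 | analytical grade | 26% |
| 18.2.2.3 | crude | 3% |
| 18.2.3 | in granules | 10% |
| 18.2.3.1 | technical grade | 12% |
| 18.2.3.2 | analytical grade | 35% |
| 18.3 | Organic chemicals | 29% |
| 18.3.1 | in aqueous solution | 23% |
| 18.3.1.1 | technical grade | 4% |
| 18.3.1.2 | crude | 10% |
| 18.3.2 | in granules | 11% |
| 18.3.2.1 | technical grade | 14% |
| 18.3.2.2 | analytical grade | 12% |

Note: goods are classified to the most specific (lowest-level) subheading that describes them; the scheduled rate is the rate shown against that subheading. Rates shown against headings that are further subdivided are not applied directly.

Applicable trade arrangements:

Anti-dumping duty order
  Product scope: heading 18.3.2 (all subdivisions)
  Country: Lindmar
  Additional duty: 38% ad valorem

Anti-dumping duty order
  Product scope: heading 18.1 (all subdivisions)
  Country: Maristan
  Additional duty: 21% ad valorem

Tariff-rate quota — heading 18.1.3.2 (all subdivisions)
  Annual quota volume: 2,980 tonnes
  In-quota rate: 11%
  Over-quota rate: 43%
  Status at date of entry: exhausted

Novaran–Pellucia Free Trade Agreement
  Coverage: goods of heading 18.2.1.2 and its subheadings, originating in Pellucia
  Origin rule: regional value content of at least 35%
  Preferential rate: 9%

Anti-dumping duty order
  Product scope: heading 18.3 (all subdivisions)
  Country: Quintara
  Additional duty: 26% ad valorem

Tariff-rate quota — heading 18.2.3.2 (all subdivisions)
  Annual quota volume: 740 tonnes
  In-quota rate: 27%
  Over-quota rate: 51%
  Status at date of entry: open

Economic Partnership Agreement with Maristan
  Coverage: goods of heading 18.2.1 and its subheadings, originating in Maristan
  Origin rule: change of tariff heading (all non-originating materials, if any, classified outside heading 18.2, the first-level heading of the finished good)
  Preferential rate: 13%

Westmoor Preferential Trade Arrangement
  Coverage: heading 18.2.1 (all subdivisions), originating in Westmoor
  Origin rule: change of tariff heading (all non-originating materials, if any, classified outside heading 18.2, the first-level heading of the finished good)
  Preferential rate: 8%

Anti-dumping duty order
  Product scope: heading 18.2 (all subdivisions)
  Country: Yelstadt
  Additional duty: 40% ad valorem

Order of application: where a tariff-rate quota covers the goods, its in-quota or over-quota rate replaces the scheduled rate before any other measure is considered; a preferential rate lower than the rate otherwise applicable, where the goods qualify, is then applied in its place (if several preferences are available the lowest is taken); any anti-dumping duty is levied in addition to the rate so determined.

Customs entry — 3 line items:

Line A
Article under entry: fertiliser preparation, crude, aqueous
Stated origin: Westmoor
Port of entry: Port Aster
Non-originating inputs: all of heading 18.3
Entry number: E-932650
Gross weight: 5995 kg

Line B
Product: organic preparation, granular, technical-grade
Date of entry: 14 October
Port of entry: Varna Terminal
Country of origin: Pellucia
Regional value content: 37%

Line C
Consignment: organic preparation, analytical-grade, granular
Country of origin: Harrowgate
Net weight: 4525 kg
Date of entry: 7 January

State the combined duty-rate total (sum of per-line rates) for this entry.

Line A: fertiliser → 18.2; aqueous → 18.2.1; crude → 18.2.1.2. Scheduled 31%. Westmoor agreement on 18.2.1: CTH met → 8% available; preferential 8%. → 8%.
Line B: organic → 18.3; granular → 18.3.2; technical-grade → 18.3.2.1. Scheduled 14%. Pellucia agreement on 18.2.1.2: 18.3.2.1 not covered. → 14%.
Line C: organic → 18.3; granular → 18.3.2; analytical-grade → 18.3.2.2. Scheduled 12%. No special measure applies. → 12%.
Sum: 8% + 14% + 12% = 34%.

34%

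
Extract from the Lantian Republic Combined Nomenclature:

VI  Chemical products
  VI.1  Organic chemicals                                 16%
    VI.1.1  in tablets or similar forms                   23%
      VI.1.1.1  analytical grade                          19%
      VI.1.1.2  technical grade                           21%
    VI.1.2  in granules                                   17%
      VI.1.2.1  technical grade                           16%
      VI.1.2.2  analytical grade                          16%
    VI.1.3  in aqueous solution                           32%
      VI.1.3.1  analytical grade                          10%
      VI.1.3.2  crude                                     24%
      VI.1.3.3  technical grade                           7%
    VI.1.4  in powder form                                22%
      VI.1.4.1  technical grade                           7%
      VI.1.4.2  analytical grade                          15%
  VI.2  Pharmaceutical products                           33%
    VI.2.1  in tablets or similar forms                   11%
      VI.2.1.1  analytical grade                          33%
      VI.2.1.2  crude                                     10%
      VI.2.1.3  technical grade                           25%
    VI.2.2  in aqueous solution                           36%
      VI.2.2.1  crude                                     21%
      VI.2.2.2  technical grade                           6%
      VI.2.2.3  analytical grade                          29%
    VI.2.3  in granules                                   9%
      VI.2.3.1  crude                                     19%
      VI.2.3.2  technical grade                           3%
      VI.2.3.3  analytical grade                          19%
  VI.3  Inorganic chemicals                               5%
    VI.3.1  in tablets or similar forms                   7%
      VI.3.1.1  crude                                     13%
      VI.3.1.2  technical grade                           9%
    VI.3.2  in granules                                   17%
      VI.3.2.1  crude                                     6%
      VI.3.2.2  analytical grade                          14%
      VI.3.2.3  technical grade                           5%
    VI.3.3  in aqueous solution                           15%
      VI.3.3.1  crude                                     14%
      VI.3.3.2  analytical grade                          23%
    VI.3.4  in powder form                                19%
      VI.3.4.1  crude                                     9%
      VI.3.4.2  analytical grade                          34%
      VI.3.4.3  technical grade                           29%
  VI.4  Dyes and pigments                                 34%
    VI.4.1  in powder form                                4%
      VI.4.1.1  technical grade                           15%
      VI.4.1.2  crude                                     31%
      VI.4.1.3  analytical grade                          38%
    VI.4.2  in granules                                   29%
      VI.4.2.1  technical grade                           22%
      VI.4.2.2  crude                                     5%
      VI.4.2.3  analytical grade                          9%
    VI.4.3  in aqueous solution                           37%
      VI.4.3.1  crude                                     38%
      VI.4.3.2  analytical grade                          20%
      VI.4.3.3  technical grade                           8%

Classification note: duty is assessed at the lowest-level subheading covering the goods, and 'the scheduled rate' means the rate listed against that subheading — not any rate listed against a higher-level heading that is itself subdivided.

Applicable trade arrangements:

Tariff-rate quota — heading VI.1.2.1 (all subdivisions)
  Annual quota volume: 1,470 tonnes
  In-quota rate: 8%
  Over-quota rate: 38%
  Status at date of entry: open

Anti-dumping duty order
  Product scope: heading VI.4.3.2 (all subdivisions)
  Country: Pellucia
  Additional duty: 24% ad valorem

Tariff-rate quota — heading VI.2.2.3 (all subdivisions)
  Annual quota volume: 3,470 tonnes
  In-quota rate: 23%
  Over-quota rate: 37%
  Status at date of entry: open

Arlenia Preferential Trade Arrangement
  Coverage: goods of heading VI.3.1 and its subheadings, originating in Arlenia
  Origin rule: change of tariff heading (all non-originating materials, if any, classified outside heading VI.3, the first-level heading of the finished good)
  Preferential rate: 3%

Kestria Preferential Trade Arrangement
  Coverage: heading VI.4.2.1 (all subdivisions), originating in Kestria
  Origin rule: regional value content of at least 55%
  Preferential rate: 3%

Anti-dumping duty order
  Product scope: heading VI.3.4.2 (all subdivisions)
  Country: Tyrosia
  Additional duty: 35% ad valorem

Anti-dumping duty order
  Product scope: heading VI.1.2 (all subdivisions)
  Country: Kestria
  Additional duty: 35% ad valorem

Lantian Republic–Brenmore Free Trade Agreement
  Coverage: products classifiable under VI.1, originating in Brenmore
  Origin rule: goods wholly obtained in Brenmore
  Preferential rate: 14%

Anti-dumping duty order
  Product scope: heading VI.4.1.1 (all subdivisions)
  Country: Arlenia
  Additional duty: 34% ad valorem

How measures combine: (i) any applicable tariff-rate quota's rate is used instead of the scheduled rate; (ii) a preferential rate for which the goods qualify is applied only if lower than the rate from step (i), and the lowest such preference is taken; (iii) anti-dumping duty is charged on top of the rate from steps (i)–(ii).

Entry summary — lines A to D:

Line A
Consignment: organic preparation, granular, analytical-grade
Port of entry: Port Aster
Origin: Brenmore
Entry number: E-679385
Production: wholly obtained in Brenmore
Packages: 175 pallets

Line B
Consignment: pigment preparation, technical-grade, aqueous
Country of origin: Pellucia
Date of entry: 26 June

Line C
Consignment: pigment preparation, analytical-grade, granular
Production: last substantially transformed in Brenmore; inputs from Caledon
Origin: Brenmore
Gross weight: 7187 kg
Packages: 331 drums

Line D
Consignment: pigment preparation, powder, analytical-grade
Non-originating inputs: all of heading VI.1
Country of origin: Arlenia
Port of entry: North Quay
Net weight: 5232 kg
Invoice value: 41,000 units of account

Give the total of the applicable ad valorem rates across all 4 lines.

69%

Line A: organic → VI.1; granular → VI.1.2; analytical-grade → VI.1.2.2. Scheduled 16%. Brenmore agreement on VI.1: wholly obtained → 14% available; preferential 14%. → 14%.
Line B: pigment → VI.4; aqueous → VI.4.3; technical-grade → VI.4.3.3. Scheduled 8%. No special measure applies. → 8%.
Line C: pigment → VI.4; granular → VI.4.2; analytical-grade → VI.4.2.3. Scheduled 9%. Brenmore agreement on VI.1: VI.4.2.3 not covered. → 9%.
Line D: pigment → VI.4; powder → VI.4.1; analytical-grade → VI.4.1.3. Scheduled 38%. Arlenia agreement on VI.3.1: VI.4.1.3 not covered. → 38%.
Sum: 14% + 8% + 9% + 38% = 69%.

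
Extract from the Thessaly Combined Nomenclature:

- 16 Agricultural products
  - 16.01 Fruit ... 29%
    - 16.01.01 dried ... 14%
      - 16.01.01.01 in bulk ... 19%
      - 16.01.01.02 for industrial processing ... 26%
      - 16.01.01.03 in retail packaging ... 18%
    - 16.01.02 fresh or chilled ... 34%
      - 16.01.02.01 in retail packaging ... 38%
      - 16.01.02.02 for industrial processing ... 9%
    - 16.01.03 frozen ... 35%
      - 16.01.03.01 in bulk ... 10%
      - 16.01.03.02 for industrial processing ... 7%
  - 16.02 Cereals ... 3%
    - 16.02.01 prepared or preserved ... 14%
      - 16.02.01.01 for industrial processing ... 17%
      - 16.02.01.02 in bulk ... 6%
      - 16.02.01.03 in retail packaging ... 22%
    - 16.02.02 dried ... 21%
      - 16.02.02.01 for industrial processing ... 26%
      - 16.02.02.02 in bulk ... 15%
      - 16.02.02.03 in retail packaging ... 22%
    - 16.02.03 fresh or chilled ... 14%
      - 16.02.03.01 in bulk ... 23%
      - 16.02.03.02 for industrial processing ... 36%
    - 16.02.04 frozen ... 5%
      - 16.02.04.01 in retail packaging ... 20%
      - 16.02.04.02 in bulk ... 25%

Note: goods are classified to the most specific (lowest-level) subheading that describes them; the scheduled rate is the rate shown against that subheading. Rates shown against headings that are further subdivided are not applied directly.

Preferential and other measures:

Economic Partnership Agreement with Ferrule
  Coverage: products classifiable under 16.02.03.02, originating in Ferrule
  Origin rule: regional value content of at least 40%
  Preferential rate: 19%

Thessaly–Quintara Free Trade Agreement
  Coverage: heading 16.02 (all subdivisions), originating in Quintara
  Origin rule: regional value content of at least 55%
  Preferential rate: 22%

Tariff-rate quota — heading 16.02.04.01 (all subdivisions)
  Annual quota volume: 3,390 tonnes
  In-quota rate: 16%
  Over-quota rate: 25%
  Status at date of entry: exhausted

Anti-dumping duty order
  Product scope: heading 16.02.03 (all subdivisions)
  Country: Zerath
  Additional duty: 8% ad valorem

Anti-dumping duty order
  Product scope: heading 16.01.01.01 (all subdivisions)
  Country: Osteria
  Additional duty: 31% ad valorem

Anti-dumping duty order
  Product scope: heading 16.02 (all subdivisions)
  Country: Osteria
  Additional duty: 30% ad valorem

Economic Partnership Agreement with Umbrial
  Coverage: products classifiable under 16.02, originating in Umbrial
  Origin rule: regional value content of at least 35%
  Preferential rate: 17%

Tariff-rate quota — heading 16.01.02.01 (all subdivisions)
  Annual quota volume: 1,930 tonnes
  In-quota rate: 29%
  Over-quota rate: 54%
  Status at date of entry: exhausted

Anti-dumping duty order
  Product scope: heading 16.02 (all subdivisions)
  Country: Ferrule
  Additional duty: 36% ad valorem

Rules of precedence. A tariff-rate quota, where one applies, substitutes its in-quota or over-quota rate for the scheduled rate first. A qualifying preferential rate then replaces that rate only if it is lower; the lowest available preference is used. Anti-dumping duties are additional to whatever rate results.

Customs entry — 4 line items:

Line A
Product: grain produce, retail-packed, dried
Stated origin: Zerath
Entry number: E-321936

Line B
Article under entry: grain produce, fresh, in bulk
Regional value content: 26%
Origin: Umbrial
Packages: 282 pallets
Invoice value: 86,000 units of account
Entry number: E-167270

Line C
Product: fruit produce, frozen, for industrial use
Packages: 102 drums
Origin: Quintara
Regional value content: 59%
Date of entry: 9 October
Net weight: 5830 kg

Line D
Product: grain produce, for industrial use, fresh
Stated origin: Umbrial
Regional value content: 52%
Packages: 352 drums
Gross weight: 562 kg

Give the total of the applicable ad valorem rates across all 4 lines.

Line A: grain → 16.02; dried → 16.02.02; retail-packed → 16.02.02.03. Scheduled 22%. No special measure applies. → 22%.
Line B: grain → 16.02; fresh → 16.02.03; in bulk → 16.02.03.01. Scheduled 23%. Umbrial agreement on 16.02: RVC < 35%. → 23%.
Line C: fruit → 16.01; frozen → 16.01.03; for industrial use → 16.01.03.02. Scheduled 7%. Quintara agreement on 16.02: 16.01.03.02 not covered. → 7%.
Line D: grain → 16.02; fresh → 16.02.03; for industrial use → 16.02.03.02. Scheduled 36%. Umbrial agreement on 16.02: RVC ≥ 35% → 17% available; preferential 17%. → 17%.
Sum: 22% + 23% + 7% + 17% = 69%.

69%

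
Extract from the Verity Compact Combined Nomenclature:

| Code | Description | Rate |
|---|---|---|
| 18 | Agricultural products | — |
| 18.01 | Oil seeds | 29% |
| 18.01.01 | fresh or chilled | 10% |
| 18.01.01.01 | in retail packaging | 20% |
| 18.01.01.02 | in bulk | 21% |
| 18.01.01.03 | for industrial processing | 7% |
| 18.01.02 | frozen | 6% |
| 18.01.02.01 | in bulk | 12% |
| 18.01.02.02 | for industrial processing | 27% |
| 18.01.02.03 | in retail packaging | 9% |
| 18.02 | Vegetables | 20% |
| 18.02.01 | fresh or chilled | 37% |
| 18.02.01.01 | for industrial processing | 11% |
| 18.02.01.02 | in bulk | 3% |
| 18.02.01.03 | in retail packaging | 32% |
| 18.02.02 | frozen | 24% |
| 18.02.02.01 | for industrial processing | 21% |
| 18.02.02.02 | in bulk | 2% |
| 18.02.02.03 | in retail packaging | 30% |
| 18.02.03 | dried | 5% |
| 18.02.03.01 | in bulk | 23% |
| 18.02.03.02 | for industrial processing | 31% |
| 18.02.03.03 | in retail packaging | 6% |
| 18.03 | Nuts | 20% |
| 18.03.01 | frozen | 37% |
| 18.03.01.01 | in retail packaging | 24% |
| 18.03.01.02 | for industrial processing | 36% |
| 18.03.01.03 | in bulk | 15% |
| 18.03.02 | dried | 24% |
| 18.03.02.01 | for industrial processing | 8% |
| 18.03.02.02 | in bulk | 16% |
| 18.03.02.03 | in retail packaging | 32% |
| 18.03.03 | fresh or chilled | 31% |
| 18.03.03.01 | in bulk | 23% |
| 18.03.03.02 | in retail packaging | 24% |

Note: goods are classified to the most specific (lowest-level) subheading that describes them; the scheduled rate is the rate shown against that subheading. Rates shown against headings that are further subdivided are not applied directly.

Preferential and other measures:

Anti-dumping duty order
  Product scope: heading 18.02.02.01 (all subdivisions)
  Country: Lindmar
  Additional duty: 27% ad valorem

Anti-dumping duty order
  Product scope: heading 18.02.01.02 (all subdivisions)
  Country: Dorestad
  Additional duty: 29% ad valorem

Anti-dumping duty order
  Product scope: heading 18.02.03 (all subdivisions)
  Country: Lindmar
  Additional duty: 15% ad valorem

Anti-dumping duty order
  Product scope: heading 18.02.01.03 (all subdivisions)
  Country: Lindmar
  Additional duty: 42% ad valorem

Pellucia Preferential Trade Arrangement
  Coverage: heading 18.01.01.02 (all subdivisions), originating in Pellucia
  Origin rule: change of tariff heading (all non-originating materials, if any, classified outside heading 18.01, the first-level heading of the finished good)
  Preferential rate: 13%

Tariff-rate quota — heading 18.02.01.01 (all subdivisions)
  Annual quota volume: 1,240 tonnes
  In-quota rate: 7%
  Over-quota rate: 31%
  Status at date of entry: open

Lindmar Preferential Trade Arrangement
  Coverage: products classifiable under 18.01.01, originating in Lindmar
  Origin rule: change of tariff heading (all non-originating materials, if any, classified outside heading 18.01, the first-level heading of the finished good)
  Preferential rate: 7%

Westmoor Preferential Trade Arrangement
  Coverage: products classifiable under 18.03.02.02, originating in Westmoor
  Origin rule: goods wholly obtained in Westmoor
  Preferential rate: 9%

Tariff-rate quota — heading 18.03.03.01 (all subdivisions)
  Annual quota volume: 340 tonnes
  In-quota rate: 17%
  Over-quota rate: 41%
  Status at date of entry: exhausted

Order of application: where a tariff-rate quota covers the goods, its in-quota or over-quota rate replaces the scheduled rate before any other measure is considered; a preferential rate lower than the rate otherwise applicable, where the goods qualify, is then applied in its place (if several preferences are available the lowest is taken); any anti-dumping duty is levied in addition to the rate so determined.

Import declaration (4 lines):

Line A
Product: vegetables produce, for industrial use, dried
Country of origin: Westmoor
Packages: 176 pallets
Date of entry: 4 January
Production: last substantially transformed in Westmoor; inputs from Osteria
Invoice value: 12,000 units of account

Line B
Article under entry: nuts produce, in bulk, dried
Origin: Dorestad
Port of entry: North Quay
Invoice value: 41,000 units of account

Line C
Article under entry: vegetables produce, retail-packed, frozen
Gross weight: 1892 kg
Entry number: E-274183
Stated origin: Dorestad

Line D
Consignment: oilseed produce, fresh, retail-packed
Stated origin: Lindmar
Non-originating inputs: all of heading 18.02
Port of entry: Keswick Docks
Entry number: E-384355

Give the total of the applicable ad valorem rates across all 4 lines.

84%

Line A: vegetables → 18.02; dried → 18.02.03; for industrial use → 18.02.03.02. Scheduled 31%. Westmoor agreement on 18.03.02.02: 18.02.03.02 not covered. → 31%.
Line B: nuts → 18.03; dried → 18.03.02; in bulk → 18.03.02.02. Scheduled 16%. No special measure applies. → 16%.
Line C: vegetables → 18.02; frozen → 18.02.02; retail-packed → 18.02.02.03. Scheduled 30%. No special measure applies. → 30%.
Line D: oilseed → 18.01; fresh → 18.01.01; retail-packed → 18.01.01.01. Scheduled 20%. Lindmar agreement on 18.01.01: CTH met → 7% available; preferential 7%. → 7%.
Sum: 31% + 16% + 30% + 7% = 84%.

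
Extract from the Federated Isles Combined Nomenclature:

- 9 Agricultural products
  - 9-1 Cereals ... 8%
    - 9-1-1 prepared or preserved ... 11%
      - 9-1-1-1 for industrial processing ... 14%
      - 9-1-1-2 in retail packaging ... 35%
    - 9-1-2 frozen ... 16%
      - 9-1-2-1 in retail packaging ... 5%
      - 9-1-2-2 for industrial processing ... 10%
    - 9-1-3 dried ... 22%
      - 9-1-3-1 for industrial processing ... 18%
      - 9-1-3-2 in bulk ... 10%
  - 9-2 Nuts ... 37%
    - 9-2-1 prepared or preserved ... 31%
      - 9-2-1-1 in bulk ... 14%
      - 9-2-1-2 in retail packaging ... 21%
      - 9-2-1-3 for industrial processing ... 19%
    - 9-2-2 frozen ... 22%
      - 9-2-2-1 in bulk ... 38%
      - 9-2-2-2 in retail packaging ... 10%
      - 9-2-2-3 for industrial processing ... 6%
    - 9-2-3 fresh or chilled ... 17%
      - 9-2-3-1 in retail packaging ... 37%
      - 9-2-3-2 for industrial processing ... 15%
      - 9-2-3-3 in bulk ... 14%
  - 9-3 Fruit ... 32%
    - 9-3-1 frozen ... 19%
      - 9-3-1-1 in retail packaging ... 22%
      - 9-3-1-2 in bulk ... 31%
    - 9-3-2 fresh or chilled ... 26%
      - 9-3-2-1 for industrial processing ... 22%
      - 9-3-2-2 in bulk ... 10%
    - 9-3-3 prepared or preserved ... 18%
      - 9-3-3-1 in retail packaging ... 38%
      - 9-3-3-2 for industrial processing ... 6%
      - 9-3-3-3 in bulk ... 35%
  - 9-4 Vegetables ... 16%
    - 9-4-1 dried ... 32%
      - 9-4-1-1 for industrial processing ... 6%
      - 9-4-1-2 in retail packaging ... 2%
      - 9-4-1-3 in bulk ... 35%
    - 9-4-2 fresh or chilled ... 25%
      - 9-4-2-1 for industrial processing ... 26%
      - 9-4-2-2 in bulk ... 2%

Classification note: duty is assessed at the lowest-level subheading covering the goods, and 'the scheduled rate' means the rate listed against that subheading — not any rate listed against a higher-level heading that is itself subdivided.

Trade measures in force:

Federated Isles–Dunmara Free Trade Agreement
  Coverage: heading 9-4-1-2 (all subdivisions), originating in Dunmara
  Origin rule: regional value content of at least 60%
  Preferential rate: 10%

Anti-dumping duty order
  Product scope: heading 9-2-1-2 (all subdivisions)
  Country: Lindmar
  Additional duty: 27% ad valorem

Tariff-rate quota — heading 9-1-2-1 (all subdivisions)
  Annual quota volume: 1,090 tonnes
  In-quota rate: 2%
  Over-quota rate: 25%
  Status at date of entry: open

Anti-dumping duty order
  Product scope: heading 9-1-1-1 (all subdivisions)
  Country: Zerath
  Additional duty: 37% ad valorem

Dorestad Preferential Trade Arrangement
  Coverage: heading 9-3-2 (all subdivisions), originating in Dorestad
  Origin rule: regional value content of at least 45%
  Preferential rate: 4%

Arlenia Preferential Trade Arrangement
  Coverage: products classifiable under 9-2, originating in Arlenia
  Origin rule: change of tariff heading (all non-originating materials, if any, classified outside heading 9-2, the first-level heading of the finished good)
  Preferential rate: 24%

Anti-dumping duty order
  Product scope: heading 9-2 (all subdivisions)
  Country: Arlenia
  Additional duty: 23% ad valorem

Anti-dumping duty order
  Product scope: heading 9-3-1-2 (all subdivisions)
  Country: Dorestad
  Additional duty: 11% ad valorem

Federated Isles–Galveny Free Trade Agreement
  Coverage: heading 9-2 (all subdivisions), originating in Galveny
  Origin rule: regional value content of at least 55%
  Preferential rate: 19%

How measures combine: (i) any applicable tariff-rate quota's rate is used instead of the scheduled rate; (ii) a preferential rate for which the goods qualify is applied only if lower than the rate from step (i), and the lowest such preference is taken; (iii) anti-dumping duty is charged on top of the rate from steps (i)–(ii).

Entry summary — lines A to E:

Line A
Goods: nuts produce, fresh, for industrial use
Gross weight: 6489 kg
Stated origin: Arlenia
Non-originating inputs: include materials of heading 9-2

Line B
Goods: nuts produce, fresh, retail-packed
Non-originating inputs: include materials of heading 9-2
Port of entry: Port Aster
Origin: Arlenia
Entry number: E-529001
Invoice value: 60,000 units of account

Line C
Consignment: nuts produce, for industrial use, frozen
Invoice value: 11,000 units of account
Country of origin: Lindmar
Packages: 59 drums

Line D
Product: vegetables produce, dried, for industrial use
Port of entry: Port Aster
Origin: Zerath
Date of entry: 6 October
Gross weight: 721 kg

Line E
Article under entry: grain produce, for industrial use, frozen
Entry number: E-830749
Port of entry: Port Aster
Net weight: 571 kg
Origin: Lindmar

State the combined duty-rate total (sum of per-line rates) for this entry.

120%

Line A: nuts → 9-2; fresh → 9-2-3; for industrial use → 9-2-3-2. Scheduled 15%. Arlenia agreement on 9-2: CTH not met; anti-dumping (Arlenia, 9-2): +23%; total 15% + 23% = 38%. → 38%.
Line B: nuts → 9-2; fresh → 9-2-3; retail-packed → 9-2-3-1. Scheduled 37%. Arlenia agreement on 9-2: CTH not met; anti-dumping (Arlenia, 9-2): +23%; total 37% + 23% = 60%. → 60%.
Line C: nuts → 9-2; frozen → 9-2-2; for industrial use → 9-2-2-3. Scheduled 6%. No special measure applies. → 6%.
Line D: vegetables → 9-4; dried → 9-4-1; for industrial use → 9-4-1-1. Scheduled 6%. No special measure applies. → 6%.
Line E: grain → 9-1; frozen → 9-1-2; for industrial use → 9-1-2-2. Scheduled 10%. No special measure applies. → 10%.
Sum: 38% + 60% + 6% + 6% + 10% = 120%.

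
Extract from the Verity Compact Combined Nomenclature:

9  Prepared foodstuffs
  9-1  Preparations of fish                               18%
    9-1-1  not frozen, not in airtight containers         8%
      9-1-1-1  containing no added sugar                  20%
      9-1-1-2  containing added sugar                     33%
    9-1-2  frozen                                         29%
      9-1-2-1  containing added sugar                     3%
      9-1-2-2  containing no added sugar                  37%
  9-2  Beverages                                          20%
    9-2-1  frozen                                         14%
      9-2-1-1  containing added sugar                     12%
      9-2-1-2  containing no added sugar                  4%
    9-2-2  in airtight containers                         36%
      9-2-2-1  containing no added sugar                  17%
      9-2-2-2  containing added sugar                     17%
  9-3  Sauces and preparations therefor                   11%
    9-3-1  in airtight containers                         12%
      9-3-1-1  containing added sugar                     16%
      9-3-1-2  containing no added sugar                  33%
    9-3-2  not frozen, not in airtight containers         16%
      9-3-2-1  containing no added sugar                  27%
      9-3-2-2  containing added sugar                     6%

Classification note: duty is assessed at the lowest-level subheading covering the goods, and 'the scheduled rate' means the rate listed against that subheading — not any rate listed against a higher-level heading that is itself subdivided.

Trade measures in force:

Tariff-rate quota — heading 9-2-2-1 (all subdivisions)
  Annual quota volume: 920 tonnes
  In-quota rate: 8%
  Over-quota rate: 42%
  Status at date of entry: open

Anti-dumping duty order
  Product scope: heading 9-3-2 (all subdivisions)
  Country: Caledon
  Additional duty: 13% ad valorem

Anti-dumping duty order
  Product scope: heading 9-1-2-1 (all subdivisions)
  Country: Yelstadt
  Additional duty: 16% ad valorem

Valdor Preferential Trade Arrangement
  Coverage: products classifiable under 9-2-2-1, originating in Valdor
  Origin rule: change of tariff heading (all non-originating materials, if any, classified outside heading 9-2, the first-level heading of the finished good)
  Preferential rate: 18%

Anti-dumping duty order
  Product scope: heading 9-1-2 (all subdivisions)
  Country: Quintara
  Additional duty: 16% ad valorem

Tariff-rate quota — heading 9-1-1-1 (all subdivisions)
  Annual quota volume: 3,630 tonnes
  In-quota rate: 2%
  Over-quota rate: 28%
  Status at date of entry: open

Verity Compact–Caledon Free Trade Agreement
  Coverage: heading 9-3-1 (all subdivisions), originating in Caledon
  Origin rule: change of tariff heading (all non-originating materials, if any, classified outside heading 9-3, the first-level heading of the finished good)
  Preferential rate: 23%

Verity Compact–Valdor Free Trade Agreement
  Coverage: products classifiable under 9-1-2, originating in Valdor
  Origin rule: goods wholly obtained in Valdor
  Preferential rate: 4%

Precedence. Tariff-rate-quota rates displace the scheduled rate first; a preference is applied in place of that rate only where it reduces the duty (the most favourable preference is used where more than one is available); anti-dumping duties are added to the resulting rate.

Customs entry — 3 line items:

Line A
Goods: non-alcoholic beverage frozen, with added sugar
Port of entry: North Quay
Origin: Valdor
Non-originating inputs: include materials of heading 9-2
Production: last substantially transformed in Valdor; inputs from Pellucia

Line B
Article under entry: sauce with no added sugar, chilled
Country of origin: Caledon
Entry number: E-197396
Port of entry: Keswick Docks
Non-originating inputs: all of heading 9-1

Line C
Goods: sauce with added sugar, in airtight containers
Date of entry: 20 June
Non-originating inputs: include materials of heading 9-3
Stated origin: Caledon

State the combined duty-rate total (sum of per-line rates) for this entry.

68%

Line A: non-alcoholic beverage → 9-2; frozen → 9-2-1; with added sugar → 9-2-1-1. Scheduled 12%. Valdor agreement on 9-2-2-1: 9-2-1-1 not covered; Valdor agreement on 9-1-2: 9-2-1-1 not covered. → 12%.
Line B: sauce → 9-3; chilled → 9-3-2; with no added sugar → 9-3-2-1. Scheduled 27%. Caledon agreement on 9-3-1: 9-3-2-1 not covered; anti-dumping (Caledon, 9-3-2): +13%; total 27% + 13% = 40%. → 40%.
Line C: sauce → 9-3; in airtight containers → 9-3-1; with added sugar → 9-3-1-1. Scheduled 16%. Caledon agreement on 9-3-1: CTH not met. → 16%.
Sum: 12% + 40% + 16% = 68%.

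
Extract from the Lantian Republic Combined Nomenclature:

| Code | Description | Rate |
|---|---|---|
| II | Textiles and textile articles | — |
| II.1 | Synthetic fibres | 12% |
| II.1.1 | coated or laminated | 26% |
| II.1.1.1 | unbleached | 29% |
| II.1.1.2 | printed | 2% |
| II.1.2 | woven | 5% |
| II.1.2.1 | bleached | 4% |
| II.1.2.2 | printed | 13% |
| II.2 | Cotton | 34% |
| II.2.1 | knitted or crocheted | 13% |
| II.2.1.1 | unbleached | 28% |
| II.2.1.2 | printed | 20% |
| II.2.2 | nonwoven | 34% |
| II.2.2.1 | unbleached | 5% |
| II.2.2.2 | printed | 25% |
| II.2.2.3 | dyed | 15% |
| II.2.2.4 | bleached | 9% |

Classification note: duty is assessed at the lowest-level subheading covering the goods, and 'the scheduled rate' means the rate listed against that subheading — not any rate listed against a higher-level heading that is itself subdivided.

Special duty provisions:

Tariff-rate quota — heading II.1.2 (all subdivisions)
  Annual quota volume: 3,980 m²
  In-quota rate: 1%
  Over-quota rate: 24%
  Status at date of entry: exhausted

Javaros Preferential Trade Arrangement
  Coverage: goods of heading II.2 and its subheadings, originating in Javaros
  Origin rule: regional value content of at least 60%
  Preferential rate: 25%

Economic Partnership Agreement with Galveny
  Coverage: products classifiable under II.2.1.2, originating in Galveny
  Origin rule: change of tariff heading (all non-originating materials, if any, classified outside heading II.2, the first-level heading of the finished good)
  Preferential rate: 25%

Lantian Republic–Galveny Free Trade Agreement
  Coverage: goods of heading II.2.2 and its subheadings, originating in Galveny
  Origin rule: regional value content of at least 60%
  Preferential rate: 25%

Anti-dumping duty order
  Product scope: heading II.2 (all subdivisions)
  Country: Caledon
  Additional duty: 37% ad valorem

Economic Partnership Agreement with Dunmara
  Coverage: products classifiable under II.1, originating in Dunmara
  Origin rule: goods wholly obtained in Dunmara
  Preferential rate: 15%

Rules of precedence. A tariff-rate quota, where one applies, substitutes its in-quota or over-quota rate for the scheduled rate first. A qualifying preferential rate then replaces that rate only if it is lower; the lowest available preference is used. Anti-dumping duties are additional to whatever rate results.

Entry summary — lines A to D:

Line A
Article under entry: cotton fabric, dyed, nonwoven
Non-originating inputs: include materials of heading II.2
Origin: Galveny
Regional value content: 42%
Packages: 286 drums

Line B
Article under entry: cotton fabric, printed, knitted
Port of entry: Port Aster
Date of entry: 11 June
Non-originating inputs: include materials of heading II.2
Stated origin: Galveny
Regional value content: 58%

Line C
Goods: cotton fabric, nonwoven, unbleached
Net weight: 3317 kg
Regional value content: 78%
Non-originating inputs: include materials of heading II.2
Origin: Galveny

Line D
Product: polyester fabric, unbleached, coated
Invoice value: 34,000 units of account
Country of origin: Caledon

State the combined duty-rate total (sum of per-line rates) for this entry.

69%

Line A: cotton → II.2; nonwoven → II.2.2; dyed → II.2.2.3. Scheduled 15%. Galveny agreement on II.2.1.2: II.2.2.3 not covered; Galveny agreement on II.2.2: RVC < 60%. → 15%.
Line B: cotton → II.2; knitted → II.2.1; printed → II.2.1.2. Scheduled 20%. Galveny agreement on II.2.1.2: CTH not met; Galveny agreement on II.2.2: II.2.1.2 not covered. → 20%.
Line C: cotton → II.2; nonwoven → II.2.2; unbleached → II.2.2.1. Scheduled 5%. Galveny agreement on II.2.1.2: II.2.2.1 not covered; Galveny agreement on II.2.2: RVC ≥ 60% → 25% available; preference 25% not lower than 5% → no reduction. → 5%.
Line D: polyester → II.1; coated → II.1.1; unbleached → II.1.1.1. Scheduled 29%. No special measure applies. → 29%.
Sum: 15% + 20% + 5% + 29% = 69%.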